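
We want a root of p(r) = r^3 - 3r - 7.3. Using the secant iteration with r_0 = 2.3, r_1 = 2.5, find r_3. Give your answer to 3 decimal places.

p(2.3) = -2.03300, p(2.5) = 0.82500
r_2 = 2.50000 − 0.82500·(2.50000 − 2.30000) / (0.82500 − (-2.03300)) = 2.50000 − (0.16500)/(2.85800) = 2.44227
p(2.44227) = -0.05948
r_3 = 2.44227 − (-0.05948)·(2.44227 − 2.50000) / (-0.05948 − 0.82500) = 2.44227 − (0.00343)/(-0.88448) = 2.44615

2.446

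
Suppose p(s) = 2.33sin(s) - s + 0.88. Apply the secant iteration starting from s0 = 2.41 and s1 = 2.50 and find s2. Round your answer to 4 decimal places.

p(2.41) = 0.026570, p(2.50) = -0.225560
s2 = 2.500000 − (-0.225560)·(2.500000 − 2.410000) / (-0.225560 − 0.026570) = 2.500000 − (-0.020300)/(-0.252129) = 2.419484

2.4195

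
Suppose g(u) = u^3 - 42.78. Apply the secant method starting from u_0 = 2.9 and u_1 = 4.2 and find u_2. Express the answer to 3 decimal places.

3.381

g(2.9) = -18.39100, g(4.2) = 31.30800
u_2 = 4.20000 − 31.30800·(4.20000 − 2.90000) / (31.30800 − (-18.39100)) = 4.20000 − (40.70040)/(49.69900) = 3.38106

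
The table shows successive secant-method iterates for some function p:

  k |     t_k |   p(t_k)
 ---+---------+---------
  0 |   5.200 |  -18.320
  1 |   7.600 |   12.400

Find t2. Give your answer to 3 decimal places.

t2 = 7.600 − 12.400·(7.600 − 5.200) / (12.400 − (-18.320))
   = 7.600 − (29.76000)/(30.72000) = 6.63125

6.631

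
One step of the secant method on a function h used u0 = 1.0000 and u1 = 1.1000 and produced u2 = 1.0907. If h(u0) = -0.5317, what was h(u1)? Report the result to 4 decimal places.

The secant line through (1.0000, -0.5317) and (1.1000, h(u1)) crosses zero at u2 = 1.0907.
So (1.0000, -0.5317), (1.1000, h(u1)), (1.0907, 0) are collinear:
h(u1) = -0.5317 · (1.1000 − 1.0907) / (1.0000 − 1.0907) = -0.5317 · (0.009300)/(-0.090700) = 0.054518

0.0545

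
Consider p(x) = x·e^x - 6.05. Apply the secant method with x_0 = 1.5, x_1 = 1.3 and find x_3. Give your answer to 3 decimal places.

p(1.5) = 0.67253, p(1.3) = -1.27991
x_2 = 1.30000 − (-1.27991)·(1.30000 − 1.50000) / (-1.27991 − 0.67253) = 1.30000 − (0.25598)/(-1.95245) = 1.43111
p(1.43111) = -0.06319
x_3 = 1.43111 − (-0.06319)·(1.43111 − 1.30000) / (-0.06319 − (-1.27991)) = 1.43111 − (-0.00829)/(1.21672) = 1.43792

1.438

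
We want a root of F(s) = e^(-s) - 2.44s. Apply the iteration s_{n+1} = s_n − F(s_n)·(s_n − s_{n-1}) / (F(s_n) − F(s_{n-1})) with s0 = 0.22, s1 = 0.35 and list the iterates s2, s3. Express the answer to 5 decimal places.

0.30323, 0.30277

F(0.22) = 0.2657188, F(0.35) = -0.1493119
s2 = 0.3500000 − (-0.1493119)·(0.3500000 − 0.2200000) / (-0.1493119 − 0.2657188) = 0.3500000 − (-0.0194105)/(-0.4150307) = 0.3032311
F(0.3032311) = -0.0014553
s3 = 0.3032311 − (-0.0014553)·(0.3032311 − 0.3500000) / (-0.0014553 − (-0.1493119)) = 0.3032311 − (0.0000681)/(0.1478566) = 0.3027707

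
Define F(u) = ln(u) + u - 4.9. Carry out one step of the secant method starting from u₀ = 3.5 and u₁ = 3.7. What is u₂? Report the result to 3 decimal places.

F(3.5) = -0.14724, F(3.7) = 0.10833
u₂ = 3.70000 − 0.10833·(3.70000 − 3.50000) / (0.10833 − (-0.14724)) = 3.70000 − (0.02167)/(0.25557) = 3.61522

3.615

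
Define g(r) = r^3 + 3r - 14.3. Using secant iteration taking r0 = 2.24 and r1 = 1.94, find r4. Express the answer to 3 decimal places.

g(2.24) = 3.65942, g(1.94) = -1.17862
r2 = 1.94000 − (-1.17862)·(1.94000 − 2.24000) / (-1.17862 − 3.65942) = 1.94000 − (0.35358)/(-4.83804) = 2.01308
g(2.01308) = -0.10271
r3 = 2.01308 − (-0.10271)·(2.01308 − 1.94000) / (-0.10271 − (-1.17862)) = 2.01308 − (-0.00751)/(1.07591) = 2.02006
g(2.02006) = 0.00334
r4 = 2.02006 − 0.00334·(2.02006 − 2.01308) / (0.00334 − (-0.10271)) = 2.02006 − (0.00002)/(0.10604) = 2.01984

2.020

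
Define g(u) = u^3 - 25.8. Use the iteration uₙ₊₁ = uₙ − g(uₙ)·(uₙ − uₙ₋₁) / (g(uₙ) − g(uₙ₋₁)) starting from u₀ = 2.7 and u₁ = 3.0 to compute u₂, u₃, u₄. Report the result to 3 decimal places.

2.951, 2.955, 2.955

g(2.7) = -6.11700, g(3.0) = 1.20000
u₂ = 3.00000 − 1.20000·(3.00000 − 2.70000) / (1.20000 − (-6.11700)) = 3.00000 − (0.36000)/(7.31700) = 2.95080
g(2.95080) = -0.10675
u₃ = 2.95080 − (-0.10675)·(2.95080 − 3.00000) / (-0.10675 − 1.20000) = 2.95080 − (0.00525)/(-1.30675) = 2.95482
g(2.95482) = -0.00162
u₄ = 2.95482 − (-0.00162)·(2.95482 − 2.95080) / (-0.00162 − (-0.10675)) = 2.95482 − (-0.00001)/(0.10513) = 2.95488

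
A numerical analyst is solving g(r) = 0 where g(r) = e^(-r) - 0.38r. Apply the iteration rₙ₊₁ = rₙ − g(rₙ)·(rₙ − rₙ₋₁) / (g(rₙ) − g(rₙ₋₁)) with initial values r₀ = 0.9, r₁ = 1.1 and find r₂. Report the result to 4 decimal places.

g(0.9) = 0.064570, g(1.1) = -0.085129
r₂ = 1.100000 − (-0.085129)·(1.100000 − 0.900000) / (-0.085129 − 0.064570) = 1.100000 − (-0.017026)/(-0.149699) = 0.986266

0.9863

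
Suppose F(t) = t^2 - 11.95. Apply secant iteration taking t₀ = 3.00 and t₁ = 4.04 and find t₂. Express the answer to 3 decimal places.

3.419

F(3.00) = -2.95000, F(4.04) = 4.37160
t₂ = 4.04000 − 4.37160·(4.04000 − 3.00000) / (4.37160 − (-2.95000)) = 4.04000 − (4.54646)/(7.32160) = 3.41903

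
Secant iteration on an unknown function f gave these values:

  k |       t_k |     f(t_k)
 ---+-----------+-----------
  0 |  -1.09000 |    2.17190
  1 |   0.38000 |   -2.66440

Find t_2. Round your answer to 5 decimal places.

-0.42985

t_2 = 0.38000 − (-2.66440)·(0.38000 − (-1.09000)) / (-2.66440 − 2.17190)
   = 0.38000 − (-3.9166680)/(-4.8363000) = -0.4298480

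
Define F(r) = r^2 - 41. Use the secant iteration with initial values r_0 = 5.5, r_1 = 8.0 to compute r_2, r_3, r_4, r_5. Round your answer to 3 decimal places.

F(5.5) = -10.75000, F(8.0) = 23.00000
r_2 = 8.00000 − 23.00000·(8.00000 − 5.50000) / (23.00000 − (-10.75000)) = 8.00000 − (57.50000)/(33.75000) = 6.29630
F(6.29630) = -1.35665
r_3 = 6.29630 − (-1.35665)·(6.29630 − 8.00000) / (-1.35665 − 23.00000) = 6.29630 − (2.31133)/(-24.35665) = 6.39119
F(6.39119) = -0.15267
r_4 = 6.39119 − (-0.15267)·(6.39119 − 6.29630) / (-0.15267 − (-1.35665)) = 6.39119 − (-0.01449)/(1.20398) = 6.40322
F(6.40322) = 0.00129
r_5 = 6.40322 − 0.00129·(6.40322 − 6.39119) / (0.00129 − (-0.15267)) = 6.40322 − (0.00002)/(0.15396) = 6.40312

6.296, 6.391, 6.403, 6.403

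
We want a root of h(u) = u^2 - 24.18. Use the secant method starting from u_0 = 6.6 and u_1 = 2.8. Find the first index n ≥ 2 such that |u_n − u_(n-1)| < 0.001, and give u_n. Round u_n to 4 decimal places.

h(6.6) = 19.380000, h(2.8) = -16.340000
u_2 = 2.800000 − (-16.340000)·(-3.800000)/(-35.720000) = 4.538298;  |Δ| = 1.738298
h(4.538298) = -3.583852
u_3 = 4.538298 − (-3.583852)·(1.738298)/(12.756148) = 5.026674;  |Δ| = 0.488377
h(5.026674) = 1.087456
u_4 = 5.026674 − 1.087456·(0.488377)/(4.671308) = 4.912983;  |Δ| = 0.113691
h(4.912983) = -0.042598
u_5 = 4.912983 − (-0.042598)·(-0.113691)/(-1.130054) = 4.917269;  |Δ| = 0.004286
h(4.917269) = -0.000469
u_6 = 4.917269 − (-0.000469)·(0.004286)/(0.042130) = 4.917316;  |Δ| = 0.000048
|u_6 − u_5| = 0.000048 < 0.001

n = 6, u_n = 4.9173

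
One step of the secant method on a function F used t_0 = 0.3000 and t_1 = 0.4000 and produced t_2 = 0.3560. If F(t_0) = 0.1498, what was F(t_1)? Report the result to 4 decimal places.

The secant line through (0.3000, 0.1498) and (0.4000, F(t_1)) crosses zero at t_2 = 0.3560.
So (0.3000, 0.1498), (0.4000, F(t_1)), (0.3560, 0) are collinear:
F(t_1) = 0.1498 · (0.4000 − 0.3560) / (0.3000 − 0.3560) = 0.1498 · (0.044000)/(-0.056000) = -0.117700

-0.1177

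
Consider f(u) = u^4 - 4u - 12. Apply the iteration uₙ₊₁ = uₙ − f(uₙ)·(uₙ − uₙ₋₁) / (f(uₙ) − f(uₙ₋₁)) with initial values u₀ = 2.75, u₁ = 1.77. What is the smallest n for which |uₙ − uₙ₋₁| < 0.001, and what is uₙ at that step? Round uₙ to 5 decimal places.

n = 6, uₙ = 2.12817

f(2.75) = 34.1914062, f(1.77) = -9.2649376
u₂ = 1.7700000 − (-9.2649376)·(-0.9800000)/(-43.4563438) = 1.9789370;  |Δ| = 0.2089370
f(1.9789370) = -4.5791905
u₃ = 1.9789370 − (-4.5791905)·(0.2089370)/(4.6857471) = 2.1831227;  |Δ| = 0.2041857
f(2.1831227) = 1.9825003
u₄ = 2.1831227 − 1.9825003·(0.2041857)/(6.5616908) = 2.1214316;  |Δ| = 0.0616911
f(2.1214316) = -0.2314796
u₅ = 2.1214316 − (-0.2314796)·(-0.0616911)/(-2.2139799) = 2.1278816;  |Δ| = 0.0064500
f(2.1278816) = -0.0098288
u₆ = 2.1278816 − (-0.0098288)·(0.0064500)/(0.2216507) = 2.1281676;  |Δ| = 0.0002860
|u₆ − u₅| = 0.0002860 < 0.001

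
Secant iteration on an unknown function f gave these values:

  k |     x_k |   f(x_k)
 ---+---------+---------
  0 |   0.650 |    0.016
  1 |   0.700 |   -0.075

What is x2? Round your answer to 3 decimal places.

x2 = 0.700 − (-0.075)·(0.700 − 0.650) / (-0.075 − 0.016)
   = 0.700 − (-0.00375)/(-0.09100) = 0.65879

0.659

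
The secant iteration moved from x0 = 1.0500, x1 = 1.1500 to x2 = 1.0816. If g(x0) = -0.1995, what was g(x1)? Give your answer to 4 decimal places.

The secant line through (1.0500, -0.1995) and (1.1500, g(x1)) crosses zero at x2 = 1.0816.
So (1.0500, -0.1995), (1.1500, g(x1)), (1.0816, 0) are collinear:
g(x1) = -0.1995 · (1.1500 − 1.0816) / (1.0500 − 1.0816) = -0.1995 · (0.068400)/(-0.031600) = 0.431829

0.4318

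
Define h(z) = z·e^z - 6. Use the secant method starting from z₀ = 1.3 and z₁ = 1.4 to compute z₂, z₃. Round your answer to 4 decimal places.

h(1.3) = -1.229914, h(1.4) = -0.322720
z₂ = 1.400000 − (-0.322720)·(1.400000 − 1.300000) / (-0.322720 − (-1.229914)) = 1.400000 − (-0.032272)/(0.907194) = 1.435573
h(1.435573) = 0.032357
z₃ = 1.435573 − 0.032357·(1.435573 − 1.400000) / (0.032357 − (-0.322720)) = 1.435573 − (0.001151)/(0.355077) = 1.432332

1.4356, 1.4323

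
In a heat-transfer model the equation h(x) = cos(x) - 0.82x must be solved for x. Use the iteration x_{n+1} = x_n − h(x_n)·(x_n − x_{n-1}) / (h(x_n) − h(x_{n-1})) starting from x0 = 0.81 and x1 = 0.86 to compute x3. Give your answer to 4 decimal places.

h(0.81) = 0.025298, h(0.86) = -0.052763
x2 = 0.860000 − (-0.052763)·(0.860000 − 0.810000) / (-0.052763 − 0.025298) = 0.860000 − (-0.002638)/(-0.078061) = 0.826204
h(0.826204) = 0.000184
x3 = 0.826204 − 0.000184·(0.826204 − 0.860000) / (0.000184 − (-0.052763)) = 0.826204 − (-0.000006)/(0.052947) = 0.826322

0.8263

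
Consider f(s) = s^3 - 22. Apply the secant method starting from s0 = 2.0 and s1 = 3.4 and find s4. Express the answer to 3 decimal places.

2.804

f(2.0) = -14.00000, f(3.4) = 17.30400
s2 = 3.40000 − 17.30400·(3.40000 − 2.00000) / (17.30400 − (-14.00000)) = 3.40000 − (24.22560)/(31.30400) = 2.62612
f(2.62612) = -3.88899
s3 = 2.62612 − (-3.88899)·(2.62612 − 3.40000) / (-3.88899 − 17.30400) = 2.62612 − (3.00962)/(-21.19299) = 2.76813
f(2.76813) = -0.78913
s4 = 2.76813 − (-0.78913)·(2.76813 − 2.62612) / (-0.78913 − (-3.88899)) = 2.76813 − (-0.11206)/(3.09986) = 2.80428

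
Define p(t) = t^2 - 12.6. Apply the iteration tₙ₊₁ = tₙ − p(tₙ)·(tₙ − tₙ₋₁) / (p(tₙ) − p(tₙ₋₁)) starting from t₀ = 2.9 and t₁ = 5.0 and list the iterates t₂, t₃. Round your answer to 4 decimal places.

p(2.9) = -4.190000, p(5.0) = 12.400000
t₂ = 5.000000 − 12.400000·(5.000000 − 2.900000) / (12.400000 − (-4.190000)) = 5.000000 − (26.040000)/(16.590000) = 3.430380
p(3.430380) = -0.832495
t₃ = 3.430380 − (-0.832495)·(3.430380 − 5.000000) / (-0.832495 − 12.400000) = 3.430380 − (1.306701)/(-13.232495) = 3.529129

3.4304, 3.5291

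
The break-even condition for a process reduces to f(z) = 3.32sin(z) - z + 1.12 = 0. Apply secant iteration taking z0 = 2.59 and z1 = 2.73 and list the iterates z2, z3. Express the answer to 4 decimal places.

f(2.59) = 0.269827, f(2.73) = -0.281769
z2 = 2.730000 − (-0.281769)·(2.730000 − 2.590000) / (-0.281769 − 0.269827) = 2.730000 − (-0.039448)/(-0.551597) = 2.658484
f(2.658484) = 0.003768
z3 = 2.658484 − 0.003768·(2.658484 − 2.730000) / (0.003768 − (-0.281769)) = 2.658484 − (-0.000269)/(0.285537) = 2.659428

2.6585, 2.6594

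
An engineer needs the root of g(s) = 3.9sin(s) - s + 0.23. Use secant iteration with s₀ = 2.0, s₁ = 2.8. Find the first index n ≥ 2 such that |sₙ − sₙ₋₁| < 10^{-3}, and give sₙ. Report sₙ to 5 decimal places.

g(2.0) = 1.7762600, g(2.8) = -1.2635462
s₂ = 2.8000000 − (-1.2635462)·(0.8000000)/(-3.0398062) = 2.4674666;  |Δ| = 0.3325334
g(2.4674666) = 0.1969709
s₃ = 2.4674666 − 0.1969709·(-0.3325334)/(1.4605171) = 2.5123134;  |Δ| = 0.0448467
g(2.5123134) = 0.0130795
s₄ = 2.5123134 − 0.0130795·(0.0448467)/(-0.1838914) = 2.5155031;  |Δ| = 0.0031898
g(2.5155031) = -0.0001792
s₅ = 2.5155031 − (-0.0001792)·(0.0031898)/(-0.0132586) = 2.5154600;  |Δ| = 0.0000431
|s₅ − s₄| = 0.0000431 < 10^{-3}

n = 5, sₙ = 2.51546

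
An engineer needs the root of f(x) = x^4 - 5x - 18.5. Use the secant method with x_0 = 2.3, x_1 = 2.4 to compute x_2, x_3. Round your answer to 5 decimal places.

2.34295, 2.34463

f(2.3) = -2.0159000, f(2.4) = 2.6776000
x_2 = 2.4000000 − 2.6776000·(2.4000000 − 2.3000000) / (2.6776000 − (-2.0159000)) = 2.4000000 − (0.2677600)/(4.6935000) = 2.3429509
f(2.3429509) = -0.0810349
x_3 = 2.3429509 − (-0.0810349)·(2.3429509 − 2.4000000) / (-0.0810349 − 2.6776000) = 2.3429509 − (0.0046230)/(-2.7586349) = 2.3446267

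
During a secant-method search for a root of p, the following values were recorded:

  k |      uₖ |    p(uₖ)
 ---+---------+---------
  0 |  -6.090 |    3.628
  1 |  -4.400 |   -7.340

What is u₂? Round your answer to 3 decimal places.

u₂ = -4.400 − (-7.340)·(-4.400 − (-6.090)) / (-7.340 − 3.628)
   = -4.400 − (-12.40460)/(-10.96800) = -5.53098

-5.531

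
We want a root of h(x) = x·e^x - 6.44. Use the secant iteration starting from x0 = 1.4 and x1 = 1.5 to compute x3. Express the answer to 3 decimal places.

h(1.4) = -0.76272, h(1.5) = 0.28253
x2 = 1.50000 − 0.28253·(1.50000 − 1.40000) / (0.28253 − (-0.76272)) = 1.50000 − (0.02825)/(1.04525) = 1.47297
h(1.47297) = -0.01465
x3 = 1.47297 − (-0.01465)·(1.47297 − 1.50000) / (-0.01465 − 0.28253) = 1.47297 − (0.00040)/(-0.29719) = 1.47430

1.474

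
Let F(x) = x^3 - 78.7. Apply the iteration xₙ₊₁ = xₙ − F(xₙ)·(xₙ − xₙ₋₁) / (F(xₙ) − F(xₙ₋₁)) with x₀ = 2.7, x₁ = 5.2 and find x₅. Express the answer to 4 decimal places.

F(2.7) = -59.017000, F(5.2) = 61.908000
x₂ = 5.200000 − 61.908000·(5.200000 − 2.700000) / (61.908000 − (-59.017000)) = 5.200000 − (154.770000)/(120.925000) = 3.920116
F(3.920116) = -18.458375
x₃ = 3.920116 − (-18.458375)·(3.920116 − 5.200000) / (-18.458375 − 61.908000) = 3.920116 − (23.624583)/(-80.366375) = 4.214077
F(4.214077) = -3.864556
x₄ = 4.214077 − (-3.864556)·(4.214077 − 3.920116) / (-3.864556 − (-18.458375)) = 4.214077 − (-1.136029)/(14.593819) = 4.291920
F(4.291920) = 0.359642
x₅ = 4.291920 − 0.359642·(4.291920 − 4.214077) / (0.359642 − (-3.864556)) = 4.291920 − (0.027996)/(4.224197) = 4.285293

4.2853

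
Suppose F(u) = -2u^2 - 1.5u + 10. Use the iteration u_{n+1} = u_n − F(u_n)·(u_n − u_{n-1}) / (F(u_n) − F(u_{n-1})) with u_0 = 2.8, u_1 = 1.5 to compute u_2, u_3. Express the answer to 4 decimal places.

F(2.8) = -9.880000, F(1.5) = 3.250000
u_2 = 1.500000 − 3.250000·(1.500000 − 2.800000) / (3.250000 − (-9.880000)) = 1.500000 − (-4.225000)/(13.130000) = 1.821782
F(1.821782) = 0.629546
u_3 = 1.821782 − 0.629546·(1.821782 − 1.500000) / (0.629546 − 3.250000) = 1.821782 − (0.202577)/(-2.620454) = 1.899088

1.8218, 1.8991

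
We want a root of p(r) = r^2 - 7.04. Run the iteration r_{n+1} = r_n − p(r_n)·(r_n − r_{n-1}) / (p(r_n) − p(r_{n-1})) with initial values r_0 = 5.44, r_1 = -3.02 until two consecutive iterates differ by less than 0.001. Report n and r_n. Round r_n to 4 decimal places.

p(5.44) = 22.553600, p(-3.02) = 2.080400
r_2 = -3.020000 − 2.080400·(-8.460000)/(-20.473200) = -3.879669;  |Δ| = 0.859669
p(-3.879669) = 8.011835
r_3 = -3.879669 − 8.011835·(-0.859669)/(5.931435) = -2.718478;  |Δ| = 1.161191
p(-2.718478) = 0.350124
r_4 = -2.718478 − 0.350124·(1.161191)/(-7.661711) = -2.665414;  |Δ| = 0.053064
p(-2.665414) = 0.064433
r_5 = -2.665414 − 0.064433·(0.053064)/(-0.285691) = -2.653446;  |Δ| = 0.011968
p(-2.653446) = 0.000778
r_6 = -2.653446 − 0.000778·(0.011968)/(-0.063655) = -2.653300;  |Δ| = 0.000146
|r_6 − r_5| = 0.000146 < 0.001

n = 6, r_n = -2.6533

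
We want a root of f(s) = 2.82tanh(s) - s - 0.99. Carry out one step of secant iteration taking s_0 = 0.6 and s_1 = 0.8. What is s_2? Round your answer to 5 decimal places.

0.69553

f(0.6) = -0.0755202, f(0.8) = 0.0825837
s_2 = 0.8000000 − 0.0825837·(0.8000000 − 0.6000000) / (0.0825837 − (-0.0755202)) = 0.8000000 − (0.0165167)/(0.1581039) = 0.6955324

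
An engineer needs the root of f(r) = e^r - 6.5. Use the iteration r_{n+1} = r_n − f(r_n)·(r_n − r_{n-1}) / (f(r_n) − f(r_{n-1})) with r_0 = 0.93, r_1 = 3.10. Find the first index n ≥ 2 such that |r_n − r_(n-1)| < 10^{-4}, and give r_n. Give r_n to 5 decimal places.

f(0.93) = -3.9654908, f(3.10) = 15.6979513
r_2 = 3.1000000 − 15.6979513·(2.1700000)/(19.6634421) = 1.3676200;  |Δ| = 1.7323800
f(1.3676200) = -2.5740044
r_3 = 1.3676200 − (-2.5740044)·(-1.7323800)/(-18.2719557) = 1.6116636;  |Δ| = 0.2440436
f(1.6116636) = -1.4888593
r_4 = 1.6116636 − (-1.4888593)·(0.2440436)/(1.0851451) = 1.9465004;  |Δ| = 0.3348369
f(1.9465004) = 0.5041332
r_5 = 1.9465004 − 0.5041332·(0.3348369)/(1.9929925) = 1.8618025;  |Δ| = 0.0846980
f(1.8618025) = -0.0646741
r_6 = 1.8618025 − (-0.0646741)·(-0.0846980)/(-0.5688073) = 1.8714327;  |Δ| = 0.0096303
f(1.8714327) = -0.0024009
r_7 = 1.8714327 − (-0.0024009)·(0.0096303)/(0.0622733) = 1.8718040;  |Δ| = 0.0003713
f(1.8718040) = 0.0000120
r_8 = 1.8718040 − 0.0000120·(0.0003713)/(0.0024129) = 1.8718022;  |Δ| = 0.0000019
|r_8 − r_7| = 0.0000019 < 10^{-4}

n = 8, r_n = 1.87180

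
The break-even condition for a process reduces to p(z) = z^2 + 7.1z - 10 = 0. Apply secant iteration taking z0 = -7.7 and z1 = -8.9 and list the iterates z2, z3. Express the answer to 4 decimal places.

-8.2663, -8.3020

p(-7.7) = -5.380000, p(-8.9) = 6.020000
z2 = -8.900000 − 6.020000·(-8.900000 − (-7.700000)) / (6.020000 − (-5.380000)) = -8.900000 − (-7.224000)/(11.400000) = -8.266316
p(-8.266316) = -0.358865
z3 = -8.266316 − (-0.358865)·(-8.266316 − (-8.900000)) / (-0.358865 − 6.020000) = -8.266316 − (-0.227407)/(-6.378865) = -8.301966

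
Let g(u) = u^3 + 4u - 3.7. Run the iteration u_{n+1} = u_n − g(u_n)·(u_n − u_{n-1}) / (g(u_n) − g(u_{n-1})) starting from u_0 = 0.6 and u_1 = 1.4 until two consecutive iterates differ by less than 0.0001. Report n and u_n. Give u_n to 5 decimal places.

g(0.6) = -1.0840000, g(1.4) = 4.6440000
u_2 = 1.4000000 − 4.6440000·(0.8000000)/(5.7280000) = 0.7513966;  |Δ| = 0.6486034
g(0.7513966) = -0.2701772
u_3 = 0.7513966 − (-0.2701772)·(-0.6486034)/(-4.9141772) = 0.7870563;  |Δ| = 0.0356596
g(0.7870563) = -0.0642268
u_4 = 0.7870563 − (-0.0642268)·(0.0356596)/(0.2059504) = 0.7981770;  |Δ| = 0.0111207
g(0.7981770) = 0.0012156
u_5 = 0.7981770 − 0.0012156·(0.0111207)/(0.0654424) = 0.7979704;  |Δ| = 0.0002066
g(0.7979704) = -0.0000054
u_6 = 0.7979704 − (-0.0000054)·(-0.0002066)/(-0.0012210) = 0.7979713;  |Δ| = 0.0000009
|u_6 − u_5| = 0.0000009 < 0.0001

n = 6, u_n = 0.79797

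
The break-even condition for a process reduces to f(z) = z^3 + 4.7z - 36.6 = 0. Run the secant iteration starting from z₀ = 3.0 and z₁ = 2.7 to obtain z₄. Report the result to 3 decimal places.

2.852

f(3.0) = 4.50000, f(2.7) = -4.22700
z₂ = 2.70000 − (-4.22700)·(2.70000 − 3.00000) / (-4.22700 − 4.50000) = 2.70000 − (1.26810)/(-8.72700) = 2.84531
f(2.84531) = -0.19208
z₃ = 2.84531 − (-0.19208)·(2.84531 − 2.70000) / (-0.19208 − (-4.22700)) = 2.84531 − (-0.02791)/(4.03492) = 2.85223
f(2.85223) = 0.00884
z₄ = 2.85223 − 0.00884·(2.85223 − 2.84531) / (0.00884 − (-0.19208)) = 2.85223 − (0.00006)/(0.20092) = 2.85192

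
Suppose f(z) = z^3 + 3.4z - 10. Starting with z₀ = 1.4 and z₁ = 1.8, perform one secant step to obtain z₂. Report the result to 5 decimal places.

f(1.4) = -2.4960000, f(1.8) = 1.9520000
z₂ = 1.8000000 − 1.9520000·(1.8000000 − 1.4000000) / (1.9520000 − (-2.4960000)) = 1.8000000 − (0.7808000)/(4.4480000) = 1.6244604

1.62446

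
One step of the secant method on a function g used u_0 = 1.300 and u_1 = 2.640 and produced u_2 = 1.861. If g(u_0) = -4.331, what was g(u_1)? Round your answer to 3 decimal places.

6.014

The secant line through (1.300, -4.331) and (2.640, g(u_1)) crosses zero at u_2 = 1.861.
So (1.300, -4.331), (2.640, g(u_1)), (1.861, 0) are collinear:
g(u_1) = -4.331 · (2.640 − 1.861) / (1.300 − 1.861) = -4.331 · (0.77900)/(-0.56100) = 6.01399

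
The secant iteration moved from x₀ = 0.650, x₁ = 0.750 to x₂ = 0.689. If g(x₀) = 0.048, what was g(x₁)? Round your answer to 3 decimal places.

-0.075

The secant line through (0.650, 0.048) and (0.750, g(x₁)) crosses zero at x₂ = 0.689.
So (0.650, 0.048), (0.750, g(x₁)), (0.689, 0) are collinear:
g(x₁) = 0.048 · (0.750 − 0.689) / (0.650 − 0.689) = 0.048 · (0.06100)/(-0.03900) = -0.07508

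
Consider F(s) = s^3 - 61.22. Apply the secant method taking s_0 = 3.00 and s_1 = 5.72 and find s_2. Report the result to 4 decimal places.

3.5812

F(3.00) = -34.220000, F(5.72) = 125.929248
s_2 = 5.720000 − 125.929248·(5.720000 − 3.000000) / (125.929248 − (-34.220000)) = 5.720000 − (342.527555)/(160.149248) = 3.581198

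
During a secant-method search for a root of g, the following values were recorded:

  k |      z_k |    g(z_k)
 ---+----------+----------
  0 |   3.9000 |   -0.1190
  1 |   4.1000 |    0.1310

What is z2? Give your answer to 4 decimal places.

z2 = 4.1000 − 0.1310·(4.1000 − 3.9000) / (0.1310 − (-0.1190))
   = 4.1000 − (0.026200)/(0.250000) = 3.995200

3.9952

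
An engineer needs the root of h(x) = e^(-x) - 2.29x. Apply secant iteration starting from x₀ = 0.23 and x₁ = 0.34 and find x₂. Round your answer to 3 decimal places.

h(0.23) = 0.26783, h(0.34) = -0.06683
x₂ = 0.34000 − (-0.06683)·(0.34000 − 0.23000) / (-0.06683 − 0.26783) = 0.34000 − (-0.00735)/(-0.33466) = 0.31803

0.318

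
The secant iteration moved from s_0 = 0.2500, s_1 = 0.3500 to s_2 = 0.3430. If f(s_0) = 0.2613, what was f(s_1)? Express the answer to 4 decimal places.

-0.0197

The secant line through (0.2500, 0.2613) and (0.3500, f(s_1)) crosses zero at s_2 = 0.3430.
So (0.2500, 0.2613), (0.3500, f(s_1)), (0.3430, 0) are collinear:
f(s_1) = 0.2613 · (0.3500 − 0.3430) / (0.2500 − 0.3430) = 0.2613 · (0.007000)/(-0.093000) = -0.019668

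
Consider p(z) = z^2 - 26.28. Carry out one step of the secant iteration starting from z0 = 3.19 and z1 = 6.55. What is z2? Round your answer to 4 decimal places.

4.8434

p(3.19) = -16.103900, p(6.55) = 16.622500
z2 = 6.550000 − 16.622500·(6.550000 − 3.190000) / (16.622500 − (-16.103900)) = 6.550000 − (55.851600)/(32.726400) = 4.843378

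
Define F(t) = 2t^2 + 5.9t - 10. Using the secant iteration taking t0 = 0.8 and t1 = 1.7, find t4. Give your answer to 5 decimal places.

F(0.8) = -4.0000000, F(1.7) = 5.8100000
t2 = 1.7000000 − 5.8100000·(1.7000000 − 0.8000000) / (5.8100000 − (-4.0000000)) = 1.7000000 − (5.2290000)/(9.8100000) = 1.1669725
F(1.1669725) = -0.3912129
t3 = 1.1669725 − (-0.3912129)·(1.1669725 − 1.7000000) / (-0.3912129 − 5.8100000) = 1.1669725 − (0.2085272)/(-6.2012129) = 1.2005993
F(1.2005993) = -0.0335865
t4 = 1.2005993 − (-0.0335865)·(1.2005993 − 1.1669725) / (-0.0335865 − (-0.3912129)) = 1.2005993 − (-0.0011294)/(0.3576263) = 1.2037574

1.20376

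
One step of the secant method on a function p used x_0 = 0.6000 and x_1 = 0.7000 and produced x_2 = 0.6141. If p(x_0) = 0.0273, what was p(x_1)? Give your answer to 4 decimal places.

The secant line through (0.6000, 0.0273) and (0.7000, p(x_1)) crosses zero at x_2 = 0.6141.
So (0.6000, 0.0273), (0.7000, p(x_1)), (0.6141, 0) are collinear:
p(x_1) = 0.0273 · (0.7000 − 0.6141) / (0.6000 − 0.6141) = 0.0273 · (0.085900)/(-0.014100) = -0.166317

-0.1663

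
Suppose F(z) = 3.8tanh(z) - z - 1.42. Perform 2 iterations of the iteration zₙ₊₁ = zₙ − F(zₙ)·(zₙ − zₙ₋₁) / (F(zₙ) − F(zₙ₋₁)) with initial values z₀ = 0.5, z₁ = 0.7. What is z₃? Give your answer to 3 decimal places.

F(0.5) = -0.16395, F(0.7) = 0.17660
z₂ = 0.70000 − 0.17660·(0.70000 − 0.50000) / (0.17660 − (-0.16395)) = 0.70000 − (0.03532)/(0.34055) = 0.59629
F(0.59629) = 0.01444
z₃ = 0.59629 − 0.01444·(0.59629 − 0.70000) / (0.01444 − 0.17660) = 0.59629 − (-0.00150)/(-0.16216) = 0.58705

0.587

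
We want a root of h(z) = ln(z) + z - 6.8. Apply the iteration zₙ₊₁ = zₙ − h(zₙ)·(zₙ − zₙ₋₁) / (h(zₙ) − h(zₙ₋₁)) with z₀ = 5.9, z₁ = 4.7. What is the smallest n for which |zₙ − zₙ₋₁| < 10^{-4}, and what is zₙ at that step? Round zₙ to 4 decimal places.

n = 4, zₙ = 5.1592

h(5.9) = 0.874952, h(4.7) = -0.552437
z₂ = 4.700000 − (-0.552437)·(-1.200000)/(-1.427390) = 5.164432;  |Δ| = 0.464432
h(5.164432) = 0.006227
z₃ = 5.164432 − 0.006227·(0.464432)/(0.558664) = 5.159255;  |Δ| = 0.005176
h(5.159255) = 0.000047
z₄ = 5.159255 − 0.000047·(-0.005176)/(-0.006179) = 5.159215;  |Δ| = 0.000040
|z₄ − z₃| = 0.000040 < 10^{-4}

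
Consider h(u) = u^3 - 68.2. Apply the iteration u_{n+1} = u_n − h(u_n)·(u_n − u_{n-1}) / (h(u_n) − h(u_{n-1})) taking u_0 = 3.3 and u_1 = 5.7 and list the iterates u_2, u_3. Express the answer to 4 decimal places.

h(3.3) = -32.263000, h(5.7) = 116.993000
u_2 = 5.700000 − 116.993000·(5.700000 − 3.300000) / (116.993000 − (-32.263000)) = 5.700000 − (280.783200)/(149.256000) = 3.818781
h(3.818781) = -12.510373
u_3 = 3.818781 − (-12.510373)·(3.818781 − 5.700000) / (-12.510373 − 116.993000) = 3.818781 − (23.534749)/(-129.503373) = 4.000512

3.8188, 4.0005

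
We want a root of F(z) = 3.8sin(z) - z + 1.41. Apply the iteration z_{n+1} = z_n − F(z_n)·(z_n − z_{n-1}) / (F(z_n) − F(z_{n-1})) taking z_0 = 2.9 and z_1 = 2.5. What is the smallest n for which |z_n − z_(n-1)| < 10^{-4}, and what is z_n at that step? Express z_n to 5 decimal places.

n = 5, z_n = 2.77435

F(2.9) = -0.5808525, F(2.5) = 1.1841941
z_2 = 2.5000000 − 1.1841941·(-0.4000000)/(1.7650467) = 2.7683655;  |Δ| = 0.2683655
F(2.7683655) = 0.0271992
z_3 = 2.7683655 − 0.0271992·(0.2683655)/(-1.1569949) = 2.7746744;  |Δ| = 0.0063089
F(2.7746744) = -0.0014603
z_4 = 2.7746744 − (-0.0014603)·(0.0063089)/(-0.0286595) = 2.7743529;  |Δ| = 0.0003215
F(2.7743529) = 0.0000013
z_5 = 2.7743529 − 0.0000013·(-0.0003215)/(0.0014617) = 2.7743532;  |Δ| = 0.0000003
|z_5 − z_4| = 0.0000003 < 10^{-4}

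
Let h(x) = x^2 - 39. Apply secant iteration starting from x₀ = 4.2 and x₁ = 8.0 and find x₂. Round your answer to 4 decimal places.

h(4.2) = -21.360000, h(8.0) = 25.000000
x₂ = 8.000000 − 25.000000·(8.000000 − 4.200000) / (25.000000 − (-21.360000)) = 8.000000 − (95.000000)/(46.360000) = 5.950820

5.9508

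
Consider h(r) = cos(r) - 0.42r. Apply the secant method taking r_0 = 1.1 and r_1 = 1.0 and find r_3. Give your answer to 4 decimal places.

1.0936

h(1.1) = -0.008404, h(1.0) = 0.120302
r_2 = 1.000000 − 0.120302·(1.000000 − 1.100000) / (0.120302 − (-0.008404)) = 1.000000 − (-0.012030)/(0.128706) = 1.093470
h(1.093470) = 0.000148
r_3 = 1.093470 − 0.000148·(1.093470 − 1.000000) / (0.000148 − 0.120302) = 1.093470 − (0.000014)/(-0.120154) = 1.093586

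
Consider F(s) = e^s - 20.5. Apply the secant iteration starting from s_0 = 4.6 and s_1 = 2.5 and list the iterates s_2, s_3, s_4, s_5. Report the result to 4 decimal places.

2.7001, 3.1167, 3.0045, 3.0197

F(4.6) = 78.984316, F(2.5) = -8.317506
s_2 = 2.500000 − (-8.317506)·(2.500000 − 4.600000) / (-8.317506 − 78.984316) = 2.500000 − (17.466763)/(-87.301822) = 2.700073
F(2.700073) = -5.619178
s_3 = 2.700073 − (-5.619178)·(2.700073 − 2.500000) / (-5.619178 − (-8.317506)) = 2.700073 − (-1.124247)/(2.698328) = 3.116719
F(3.116719) = 2.072202
s_4 = 3.116719 − 2.072202·(3.116719 − 2.700073) / (2.072202 − (-5.619178)) = 3.116719 − (0.863375)/(7.691380) = 3.004467
F(3.004467) = -0.324542
s_5 = 3.004467 − (-0.324542)·(3.004467 − 3.116719) / (-0.324542 − 2.072202) = 3.004467 − (0.036431)/(-2.396744) = 3.019667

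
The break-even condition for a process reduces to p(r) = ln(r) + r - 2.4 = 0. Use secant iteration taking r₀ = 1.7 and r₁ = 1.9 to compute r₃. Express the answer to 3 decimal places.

p(1.7) = -0.16937, p(1.9) = 0.14185
r₂ = 1.90000 − 0.14185·(1.90000 − 1.70000) / (0.14185 − (-0.16937)) = 1.90000 − (0.02837)/(0.31123) = 1.80884
p(1.80884) = 0.00153
r₃ = 1.80884 − 0.00153·(1.80884 − 1.90000) / (0.00153 − 0.14185) = 1.80884 − (-0.00014)/(-0.14033) = 1.80785

1.808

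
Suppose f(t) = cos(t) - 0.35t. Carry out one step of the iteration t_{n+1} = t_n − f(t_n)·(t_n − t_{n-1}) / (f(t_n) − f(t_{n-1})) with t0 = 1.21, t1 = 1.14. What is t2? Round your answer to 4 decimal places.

f(1.21) = -0.070481, f(1.14) = 0.018595
t2 = 1.140000 − 0.018595·(1.140000 − 1.210000) / (0.018595 − (-0.070481)) = 1.140000 − (-0.001302)/(0.089075) = 1.154613

1.1546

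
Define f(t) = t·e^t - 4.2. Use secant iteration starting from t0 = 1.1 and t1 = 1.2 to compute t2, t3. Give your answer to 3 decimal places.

f(1.1) = -0.89542, f(1.2) = -0.21586
t2 = 1.20000 − (-0.21586)·(1.20000 − 1.10000) / (-0.21586 − (-0.89542)) = 1.20000 − (-0.02159)/(0.67956) = 1.23176
f(1.23176) = 0.02159
t3 = 1.23176 − 0.02159·(1.23176 − 1.20000) / (0.02159 − (-0.21586)) = 1.23176 − (0.00069)/(0.23745) = 1.22888

1.232, 1.229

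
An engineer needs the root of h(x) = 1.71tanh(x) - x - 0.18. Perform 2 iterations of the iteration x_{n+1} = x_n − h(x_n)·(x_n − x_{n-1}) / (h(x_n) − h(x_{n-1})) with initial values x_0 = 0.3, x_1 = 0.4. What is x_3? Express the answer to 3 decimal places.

0.269

h(0.3) = 0.01814, h(0.4) = 0.06971
x_2 = 0.40000 − 0.06971·(0.40000 − 0.30000) / (0.06971 − 0.01814) = 0.40000 − (0.00697)/(0.05157) = 0.26481
h(0.26481) = -0.00228
x_3 = 0.26481 − (-0.00228)·(0.26481 − 0.40000) / (-0.00228 − 0.06971) = 0.26481 − (0.00031)/(-0.07199) = 0.26909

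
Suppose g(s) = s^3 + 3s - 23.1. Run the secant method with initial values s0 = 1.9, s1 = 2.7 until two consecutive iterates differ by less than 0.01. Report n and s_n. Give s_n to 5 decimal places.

n = 4, s_n = 2.49890

g(1.9) = -10.5410000, g(2.7) = 4.6830000
s2 = 2.7000000 − 4.6830000·(0.8000000)/(15.2240000) = 2.4539149;  |Δ| = 0.2460851
g(2.4539149) = -0.9615206
s3 = 2.4539149 − (-0.9615206)·(-0.2460851)/(-5.6445206) = 2.4958345;  |Δ| = 0.0419196
g(2.4958345) = -0.0654706
s4 = 2.4958345 − (-0.0654706)·(0.0419196)/(0.8960500) = 2.4988973;  |Δ| = 0.0030629
|s4 − s3| = 0.0030629 < 0.01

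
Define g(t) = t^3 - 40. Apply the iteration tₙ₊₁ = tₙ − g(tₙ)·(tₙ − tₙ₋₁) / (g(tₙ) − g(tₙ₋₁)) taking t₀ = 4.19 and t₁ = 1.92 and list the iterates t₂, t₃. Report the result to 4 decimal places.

3.0441, 3.6714

g(4.19) = 33.560059, g(1.92) = -32.922112
t₂ = 1.920000 − (-32.922112)·(1.920000 − 4.190000) / (-32.922112 − 33.560059) = 1.920000 − (74.733194)/(-66.482171) = 3.044109
g(3.044109) = -11.791466
t₃ = 3.044109 − (-11.791466)·(3.044109 − 1.920000) / (-11.791466 − (-32.922112)) = 3.044109 − (-13.254891)/(21.130646) = 3.671392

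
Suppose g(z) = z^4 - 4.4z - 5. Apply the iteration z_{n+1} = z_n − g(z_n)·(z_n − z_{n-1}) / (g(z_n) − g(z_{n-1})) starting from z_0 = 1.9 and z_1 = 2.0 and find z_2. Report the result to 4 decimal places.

1.9130

g(1.9) = -0.327900, g(2.0) = 2.200000
z_2 = 2.000000 − 2.200000·(2.000000 − 1.900000) / (2.200000 − (-0.327900)) = 2.000000 − (0.220000)/(2.527900) = 1.912971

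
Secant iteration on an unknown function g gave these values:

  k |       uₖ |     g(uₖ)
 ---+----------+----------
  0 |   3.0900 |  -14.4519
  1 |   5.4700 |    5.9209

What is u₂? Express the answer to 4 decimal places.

u₂ = 5.4700 − 5.9209·(5.4700 − 3.0900) / (5.9209 − (-14.4519))
   = 5.4700 − (14.091742)/(20.372800) = 4.778306

4.7783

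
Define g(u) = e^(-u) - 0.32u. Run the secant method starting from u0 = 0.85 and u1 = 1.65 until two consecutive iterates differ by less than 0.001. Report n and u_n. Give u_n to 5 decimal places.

g(0.85) = 0.1554149, g(1.65) = -0.3359501
u2 = 1.6500000 − (-0.3359501)·(0.8000000)/(-0.4913650) = 1.1030338;  |Δ| = 0.5469662
g(1.1030338) = -0.0211080
u3 = 1.1030338 − (-0.0211080)·(-0.5469662)/(0.3148420) = 1.0663634;  |Δ| = 0.0366704
g(1.0663634) = 0.0030219
u4 = 1.0663634 − 0.0030219·(-0.0366704)/(0.0241300) = 1.0709558;  |Δ| = 0.0045924
g(1.0709558) = -0.0000250
u5 = 1.0709558 − (-0.0000250)·(0.0045924)/(-0.0030469) = 1.0709181;  |Δ| = 0.0000377
|u5 − u4| = 0.0000377 < 0.001

n = 5, u_n = 1.07092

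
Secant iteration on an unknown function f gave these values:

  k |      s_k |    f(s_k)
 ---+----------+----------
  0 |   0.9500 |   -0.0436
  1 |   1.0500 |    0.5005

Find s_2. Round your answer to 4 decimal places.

0.9580

s_2 = 1.0500 − 0.5005·(1.0500 − 0.9500) / (0.5005 − (-0.0436))
   = 1.0500 − (0.050050)/(0.544100) = 0.958013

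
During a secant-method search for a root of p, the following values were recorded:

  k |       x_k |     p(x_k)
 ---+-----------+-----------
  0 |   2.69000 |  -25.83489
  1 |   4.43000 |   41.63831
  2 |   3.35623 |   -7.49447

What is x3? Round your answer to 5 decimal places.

x3 = 3.35623 − (-7.49447)·(3.35623 − 4.43000) / (-7.49447 − 41.63831)
   = 3.35623 − (8.0473371)/(-49.1327800) = 3.5200175

3.52002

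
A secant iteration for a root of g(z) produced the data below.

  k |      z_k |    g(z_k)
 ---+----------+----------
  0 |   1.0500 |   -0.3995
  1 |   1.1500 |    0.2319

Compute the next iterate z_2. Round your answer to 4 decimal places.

z_2 = 1.1500 − 0.2319·(1.1500 − 1.0500) / (0.2319 − (-0.3995))
   = 1.1500 − (0.023190)/(0.631400) = 1.113272

1.1133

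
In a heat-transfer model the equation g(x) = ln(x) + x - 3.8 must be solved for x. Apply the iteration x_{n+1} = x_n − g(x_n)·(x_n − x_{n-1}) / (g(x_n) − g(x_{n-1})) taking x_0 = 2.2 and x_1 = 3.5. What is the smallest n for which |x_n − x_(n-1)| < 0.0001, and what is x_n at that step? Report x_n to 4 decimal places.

n = 5, x_n = 2.7782

g(2.2) = -0.811543, g(3.5) = 0.952763
x_2 = 3.500000 − 0.952763·(1.300000)/(1.764306) = 2.797972;  |Δ| = 0.702028
g(2.797972) = 0.026867
x_3 = 2.797972 − 0.026867·(-0.702028)/(-0.925896) = 2.777601;  |Δ| = 0.020371
g(2.777601) = -0.000811
x_4 = 2.777601 − (-0.000811)·(-0.020371)/(-0.027678) = 2.778198;  |Δ| = 0.000597
g(2.778198) = 0.000001
x_5 = 2.778198 − 0.000001·(0.000597)/(0.000812) = 2.778198;  |Δ| = 0.000001
|x_5 − x_4| = 0.000001 < 0.0001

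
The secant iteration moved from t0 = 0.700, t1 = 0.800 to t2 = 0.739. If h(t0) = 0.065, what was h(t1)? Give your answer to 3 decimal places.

-0.102

The secant line through (0.700, 0.065) and (0.800, h(t1)) crosses zero at t2 = 0.739.
So (0.700, 0.065), (0.800, h(t1)), (0.739, 0) are collinear:
h(t1) = 0.065 · (0.800 − 0.739) / (0.700 − 0.739) = 0.065 · (0.06100)/(-0.03900) = -0.10167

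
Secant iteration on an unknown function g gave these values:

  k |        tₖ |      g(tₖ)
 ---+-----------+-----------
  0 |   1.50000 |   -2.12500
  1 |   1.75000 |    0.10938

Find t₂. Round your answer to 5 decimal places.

1.73776

t₂ = 1.75000 − 0.10938·(1.75000 − 1.50000) / (0.10938 − (-2.12500))
   = 1.75000 − (0.0273450)/(2.2343800) = 1.7377617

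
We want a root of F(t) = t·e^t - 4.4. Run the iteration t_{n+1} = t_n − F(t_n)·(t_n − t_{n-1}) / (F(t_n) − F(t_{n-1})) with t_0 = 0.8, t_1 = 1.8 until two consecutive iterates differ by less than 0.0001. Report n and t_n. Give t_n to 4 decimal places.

n = 7, t_n = 1.2547

F(0.8) = -2.619567, F(1.8) = 6.489365
t_2 = 1.800000 − 6.489365·(1.000000)/(9.108933) = 1.087582;  |Δ| = 0.712418
F(1.087582) = -1.173044
t_3 = 1.087582 − (-1.173044)·(-0.712418)/(-7.662409) = 1.196647;  |Δ| = 0.109065
F(1.196647) = -0.440293
t_4 = 1.196647 − (-0.440293)·(0.109065)/(0.732751) = 1.262181;  |Δ| = 0.065534
F(1.262181) = 0.059436
t_5 = 1.262181 − 0.059436·(0.065534)/(0.499729) = 1.254387;  |Δ| = 0.007794
F(1.254387) = -0.002512
t_6 = 1.254387 − (-0.002512)·(-0.007794)/(-0.061949) = 1.254703;  |Δ| = 0.000316
F(1.254703) = -0.000014
t_7 = 1.254703 − (-0.000014)·(0.000316)/(0.002499) = 1.254704;  |Δ| = 0.000002
|t_7 − t_6| = 0.000002 < 0.0001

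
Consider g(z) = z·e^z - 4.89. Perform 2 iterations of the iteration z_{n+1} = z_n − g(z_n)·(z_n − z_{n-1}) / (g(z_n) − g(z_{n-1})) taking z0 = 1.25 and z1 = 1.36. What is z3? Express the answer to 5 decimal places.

g(1.25) = -0.5270713, g(1.36) = 0.4088229
z2 = 1.3600000 − 0.4088229·(1.3600000 − 1.2500000) / (0.4088229 − (-0.5270713)) = 1.3600000 − (0.0449705)/(0.9358942) = 1.3119491
g(1.3119491) = -0.0182020
z3 = 1.3119491 − (-0.0182020)·(1.3119491 − 1.3600000) / (-0.0182020 − 0.4088229) = 1.3119491 − (0.0008746)/(-0.4270249) = 1.3139973

1.31400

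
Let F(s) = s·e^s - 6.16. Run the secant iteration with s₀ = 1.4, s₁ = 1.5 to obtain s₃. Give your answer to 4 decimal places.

1.4479

F(1.4) = -0.482720, F(1.5) = 0.562534
s₂ = 1.500000 − 0.562534·(1.500000 − 1.400000) / (0.562534 − (-0.482720)) = 1.500000 − (0.056253)/(1.045254) = 1.446182
F(1.446182) = -0.018254
s₃ = 1.446182 − (-0.018254)·(1.446182 − 1.500000) / (-0.018254 − 0.562534) = 1.446182 − (0.000982)/(-0.580787) = 1.447874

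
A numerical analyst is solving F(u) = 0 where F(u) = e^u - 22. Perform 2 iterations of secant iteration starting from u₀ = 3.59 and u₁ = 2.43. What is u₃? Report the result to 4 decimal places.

3.1535

F(3.59) = 14.234076, F(2.43) = -10.641118
u₂ = 2.430000 − (-10.641118)·(2.430000 − 3.590000) / (-10.641118 − 14.234076) = 2.430000 − (12.343697)/(-24.875194) = 2.926225
F(2.926225) = -3.342930
u₃ = 2.926225 − (-3.342930)·(2.926225 − 2.430000) / (-3.342930 − (-10.641118)) = 2.926225 − (-1.658846)/(7.298188) = 3.153521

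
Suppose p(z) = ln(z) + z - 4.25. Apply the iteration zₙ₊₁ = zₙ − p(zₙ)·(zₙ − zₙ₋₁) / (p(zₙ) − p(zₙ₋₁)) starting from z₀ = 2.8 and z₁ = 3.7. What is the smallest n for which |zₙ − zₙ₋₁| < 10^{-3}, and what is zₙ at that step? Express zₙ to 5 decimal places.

p(2.8) = -0.4203806, p(3.7) = 0.7583328
z₂ = 3.7000000 − 0.7583328·(0.9000000)/(1.1787134) = 3.1209792;  |Δ| = 0.5790208
p(3.1209792) = 0.0091260
z₃ = 3.1209792 − 0.0091260·(-0.5790208)/(-0.7492068) = 3.1139262;  |Δ| = 0.0070530
p(3.1139262) = -0.0001894
z₄ = 3.1139262 − (-0.0001894)·(-0.0070530)/(-0.0093154) = 3.1140696;  |Δ| = 0.0001434
|z₄ − z₃| = 0.0001434 < 10^{-3}

n = 4, zₙ = 3.11407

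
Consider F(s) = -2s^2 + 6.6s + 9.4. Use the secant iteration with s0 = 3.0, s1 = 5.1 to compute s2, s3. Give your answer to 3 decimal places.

4.167, 4.349

F(3.0) = 11.20000, F(5.1) = -8.96000
s2 = 5.10000 − (-8.96000)·(5.10000 − 3.00000) / (-8.96000 − 11.20000) = 5.10000 − (-18.81600)/(-20.16000) = 4.16667
F(4.16667) = 2.17778
s3 = 4.16667 − 2.17778·(4.16667 − 5.10000) / (2.17778 − (-8.96000)) = 4.16667 − (-2.03259)/(11.13778) = 4.34916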